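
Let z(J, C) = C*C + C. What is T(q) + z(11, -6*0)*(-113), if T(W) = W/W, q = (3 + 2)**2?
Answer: 1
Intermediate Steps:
z(J, C) = C + C**2 (z(J, C) = C**2 + C = C + C**2)
q = 25 (q = 5**2 = 25)
T(W) = 1
T(q) + z(11, -6*0)*(-113) = 1 + ((-6*0)*(1 - 6*0))*(-113) = 1 + (0*(1 + 0))*(-113) = 1 + (0*1)*(-113) = 1 + 0*(-113) = 1 + 0 = 1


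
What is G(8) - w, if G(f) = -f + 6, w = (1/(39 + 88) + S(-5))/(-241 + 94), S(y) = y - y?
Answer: -37337/18669 ≈ -1.9999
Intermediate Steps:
S(y) = 0
w = -1/18669 (w = (1/(39 + 88) + 0)/(-241 + 94) = (1/127 + 0)/(-147) = (1/127 + 0)*(-1/147) = (1/127)*(-1/147) = -1/18669 ≈ -5.3565e-5)
G(f) = 6 - f
G(8) - w = (6 - 1*8) - 1*(-1/18669) = (6 - 8) + 1/18669 = -2 + 1/18669 = -37337/18669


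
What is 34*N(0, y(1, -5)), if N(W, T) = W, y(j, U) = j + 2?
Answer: 0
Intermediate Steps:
y(j, U) = 2 + j
34*N(0, y(1, -5)) = 34*0 = 0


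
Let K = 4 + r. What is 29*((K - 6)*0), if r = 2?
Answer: 0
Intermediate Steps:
K = 6 (K = 4 + 2 = 6)
29*((K - 6)*0) = 29*((6 - 6)*0) = 29*(0*0) = 29*0 = 0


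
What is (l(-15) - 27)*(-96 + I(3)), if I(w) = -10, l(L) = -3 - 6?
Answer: 3816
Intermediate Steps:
l(L) = -9
(l(-15) - 27)*(-96 + I(3)) = (-9 - 27)*(-96 - 10) = -36*(-106) = 3816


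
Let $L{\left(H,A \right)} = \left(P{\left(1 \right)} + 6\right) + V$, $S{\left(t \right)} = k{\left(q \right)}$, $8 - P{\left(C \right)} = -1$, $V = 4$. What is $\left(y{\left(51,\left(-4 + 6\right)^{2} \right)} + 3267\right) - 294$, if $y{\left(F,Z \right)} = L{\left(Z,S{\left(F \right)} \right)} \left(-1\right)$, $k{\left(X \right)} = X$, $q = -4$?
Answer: $2954$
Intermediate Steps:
$P{\left(C \right)} = 9$ ($P{\left(C \right)} = 8 - -1 = 8 + 1 = 9$)
$S{\left(t \right)} = -4$
$L{\left(H,A \right)} = 19$ ($L{\left(H,A \right)} = \left(9 + 6\right) + 4 = 15 + 4 = 19$)
$y{\left(F,Z \right)} = -19$ ($y{\left(F,Z \right)} = 19 \left(-1\right) = -19$)
$\left(y{\left(51,\left(-4 + 6\right)^{2} \right)} + 3267\right) - 294 = \left(-19 + 3267\right) - 294 = 3248 - 294 = 2954$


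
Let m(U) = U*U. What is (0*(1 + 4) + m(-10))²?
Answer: 10000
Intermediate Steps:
m(U) = U²
(0*(1 + 4) + m(-10))² = (0*(1 + 4) + (-10)²)² = (0*5 + 100)² = (0 + 100)² = 100² = 10000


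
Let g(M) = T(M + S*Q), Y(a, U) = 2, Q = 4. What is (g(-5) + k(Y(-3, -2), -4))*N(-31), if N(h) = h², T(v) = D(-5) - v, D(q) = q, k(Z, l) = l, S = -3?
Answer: 7688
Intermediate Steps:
T(v) = -5 - v
g(M) = 7 - M (g(M) = -5 - (M - 3*4) = -5 - (M - 12) = -5 - (-12 + M) = -5 + (12 - M) = 7 - M)
(g(-5) + k(Y(-3, -2), -4))*N(-31) = ((7 - 1*(-5)) - 4)*(-31)² = ((7 + 5) - 4)*961 = (12 - 4)*961 = 8*961 = 7688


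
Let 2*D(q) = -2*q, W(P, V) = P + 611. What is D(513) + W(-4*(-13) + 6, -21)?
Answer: 156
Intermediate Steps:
W(P, V) = 611 + P
D(q) = -q (D(q) = (-2*q)/2 = -q)
D(513) + W(-4*(-13) + 6, -21) = -1*513 + (611 + (-4*(-13) + 6)) = -513 + (611 + (52 + 6)) = -513 + (611 + 58) = -513 + 669 = 156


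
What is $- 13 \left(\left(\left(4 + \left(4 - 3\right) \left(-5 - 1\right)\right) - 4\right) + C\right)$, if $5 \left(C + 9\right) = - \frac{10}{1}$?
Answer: $221$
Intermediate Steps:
$C = -11$ ($C = -9 + \frac{\left(-10\right) 1^{-1}}{5} = -9 + \frac{\left(-10\right) 1}{5} = -9 + \frac{1}{5} \left(-10\right) = -9 - 2 = -11$)
$- 13 \left(\left(\left(4 + \left(4 - 3\right) \left(-5 - 1\right)\right) - 4\right) + C\right) = - 13 \left(\left(\left(4 + \left(4 - 3\right) \left(-5 - 1\right)\right) - 4\right) - 11\right) = - 13 \left(\left(\left(4 + \left(4 - 3\right) \left(-6\right)\right) - 4\right) - 11\right) = - 13 \left(\left(\left(4 + 1 \left(-6\right)\right) - 4\right) - 11\right) = - 13 \left(\left(\left(4 - 6\right) - 4\right) - 11\right) = - 13 \left(\left(-2 - 4\right) - 11\right) = - 13 \left(-6 - 11\right) = \left(-13\right) \left(-17\right) = 221$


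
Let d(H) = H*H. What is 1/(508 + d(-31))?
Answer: 1/1469 ≈ 0.00068074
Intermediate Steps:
d(H) = H**2
1/(508 + d(-31)) = 1/(508 + (-31)**2) = 1/(508 + 961) = 1/1469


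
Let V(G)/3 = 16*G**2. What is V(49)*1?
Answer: 115248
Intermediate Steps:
V(G) = 48*G**2 (V(G) = 3*(16*G**2) = 48*G**2)
V(49)*1 = (48*49**2)*1 = (48*2401)*1 = 115248*1 = 115248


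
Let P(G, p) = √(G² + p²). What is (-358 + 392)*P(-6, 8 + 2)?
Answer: 68*√34 ≈ 396.50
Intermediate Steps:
(-358 + 392)*P(-6, 8 + 2) = (-358 + 392)*√((-6)² + (8 + 2)²) = 34*√(36 + 10²) = 34*√(36 + 100) = 34*√136 = 34*(2*√34) = 68*√34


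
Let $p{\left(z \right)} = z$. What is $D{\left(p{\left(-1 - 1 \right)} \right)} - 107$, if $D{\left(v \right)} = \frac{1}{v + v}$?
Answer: $- \frac{429}{4} \approx -107.25$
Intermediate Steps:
$D{\left(v \right)} = \frac{1}{2 v}$
$D{\left(p{\left(-1 - 1 \right)} \right)} - 107 = \frac{1}{2 \left(-1 - 1\right)} - 107 = \frac{1}{2 \left(-2\right)} - 107 = \frac{1}{2} \left(- \frac{1}{2}\right) - 107 = - \frac{1}{4} - 107 = - \frac{429}{4}$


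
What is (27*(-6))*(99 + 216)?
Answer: -51030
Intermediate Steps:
(27*(-6))*(99 + 216) = -162*315 = -51030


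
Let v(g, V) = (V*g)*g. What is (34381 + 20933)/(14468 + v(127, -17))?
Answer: -18438/86575 ≈ -0.21297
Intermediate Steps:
v(g, V) = V*g²
(34381 + 20933)/(14468 + v(127, -17)) = (34381 + 20933)/(14468 - 17*127²) = 55314/(14468 - 17*16129) = 55314/(14468 - 274193) = 55314/(-259725) = 55314*(-1/259725) = -18438/86575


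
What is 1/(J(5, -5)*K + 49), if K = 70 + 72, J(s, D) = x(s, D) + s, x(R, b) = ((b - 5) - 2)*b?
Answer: 1/9279 ≈ 0.00010777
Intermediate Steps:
x(R, b) = b*(-7 + b) (x(R, b) = ((-5 + b) - 2)*b = (-7 + b)*b = b*(-7 + b))
J(s, D) = s + D*(-7 + D) (J(s, D) = D*(-7 + D) + s = s + D*(-7 + D))
K = 142
1/(J(5, -5)*K + 49) = 1/((5 - 5*(-7 - 5))*142 + 49) = 1/((5 - 5*(-12))*142 + 49) = 1/((5 + 60)*142 + 49) = 1/(65*142 + 49) = 1/(9230 + 49) = 1/9279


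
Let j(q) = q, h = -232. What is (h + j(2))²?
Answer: 52900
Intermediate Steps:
(h + j(2))² = (-232 + 2)² = (-230)² = 52900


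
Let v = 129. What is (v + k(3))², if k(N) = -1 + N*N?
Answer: 18769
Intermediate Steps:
k(N) = -1 + N²
(v + k(3))² = (129 + (-1 + 3²))² = (129 + (-1 + 9))² = (129 + 8)² = 137² = 18769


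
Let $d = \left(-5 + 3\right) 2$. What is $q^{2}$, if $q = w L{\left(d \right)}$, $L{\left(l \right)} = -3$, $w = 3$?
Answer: $81$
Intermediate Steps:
$d = -4$ ($d = \left(-2\right) 2 = -4$)
$q = -9$ ($q = 3 \left(-3\right) = -9$)
$q^{2} = \left(-9\right)^{2} = 81$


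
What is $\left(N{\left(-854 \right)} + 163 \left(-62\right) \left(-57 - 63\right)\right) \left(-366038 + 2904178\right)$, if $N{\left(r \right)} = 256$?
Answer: $3078702904640$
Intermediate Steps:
$\left(N{\left(-854 \right)} + 163 \left(-62\right) \left(-57 - 63\right)\right) \left(-366038 + 2904178\right) = \left(256 + 163 \left(-62\right) \left(-57 - 63\right)\right) \left(-366038 + 2904178\right) = \left(256 - 10106 \left(-57 - 63\right)\right) 2538140 = \left(256 - -1212720\right) 2538140 = \left(256 + 1212720\right) 2538140 = 1212976 \cdot 2538140 = 3078702904640$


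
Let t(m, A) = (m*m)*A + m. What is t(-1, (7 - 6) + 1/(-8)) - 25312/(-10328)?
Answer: 24021/10328 ≈ 2.3258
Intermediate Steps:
t(m, A) = m + A*m² (t(m, A) = m²*A + m = A*m² + m = m + A*m²)
t(-1, (7 - 6) + 1/(-8)) - 25312/(-10328) = -(1 + ((7 - 6) + 1/(-8))*(-1)) - 25312/(-10328) = -(1 + (1 - ⅛)*(-1)) - 25312*(-1/10328) = -(1 + (7/8)*(-1)) + 3164/1291 = -(1 - 7/8) + 3164/1291 = -1*⅛ + 3164/1291 = -⅛ + 3164/1291 = 24021/10328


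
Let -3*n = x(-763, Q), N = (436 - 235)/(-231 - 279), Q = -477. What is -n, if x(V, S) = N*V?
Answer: 51121/510 ≈ 100.24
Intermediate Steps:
N = -67/170 (N = 201/(-510) = 201*(-1/510) = -67/170 ≈ -0.39412)
x(V, S) = -67*V/170
n = -51121/510 (n = -(-67)*(-763)/510 = -⅓*51121/170 = -51121/510 ≈ -100.24)
-n = -1*(-51121/510) = 51121/510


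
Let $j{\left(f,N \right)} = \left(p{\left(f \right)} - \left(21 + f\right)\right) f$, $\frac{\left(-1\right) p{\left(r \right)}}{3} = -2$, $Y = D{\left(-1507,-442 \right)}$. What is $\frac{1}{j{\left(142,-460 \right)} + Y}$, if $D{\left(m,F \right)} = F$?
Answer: $- \frac{1}{22736} \approx -4.3983 \cdot 10^{-5}$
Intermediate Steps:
$Y = -442$
$p{\left(r \right)} = 6$ ($p{\left(r \right)} = \left(-3\right) \left(-2\right) = 6$)
$j{\left(f,N \right)} = f \left(-15 - f\right)$ ($j{\left(f,N \right)} = \left(6 - \left(21 + f\right)\right) f = \left(-15 - f\right) f = f \left(-15 - f\right)$)
$\frac{1}{j{\left(142,-460 \right)} + Y} = \frac{1}{\left(-1\right) 142 \left(15 + 142\right) - 442} = \frac{1}{\left(-1\right) 142 \cdot 157 - 442} = \frac{1}{-22294 - 442} = \frac{1}{-22736} = - \frac{1}{22736}$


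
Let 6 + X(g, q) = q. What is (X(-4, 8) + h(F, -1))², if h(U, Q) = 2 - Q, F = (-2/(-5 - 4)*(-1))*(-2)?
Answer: 25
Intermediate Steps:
X(g, q) = -6 + q
F = 4/9 (F = (-2/(-9)*(-1))*(-2) = (-2*(-⅑)*(-1))*(-2) = ((2/9)*(-1))*(-2) = -2/9*(-2) = 4/9 ≈ 0.44444)
(X(-4, 8) + h(F, -1))² = ((-6 + 8) + (2 - 1*(-1)))² = (2 + (2 + 1))² = (2 + 3)² = 5² = 25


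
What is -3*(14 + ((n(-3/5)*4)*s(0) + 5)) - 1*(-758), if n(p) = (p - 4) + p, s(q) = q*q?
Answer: 701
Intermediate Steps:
s(q) = q²
n(p) = -4 + 2*p (n(p) = (-4 + p) + p = -4 + 2*p)
-3*(14 + ((n(-3/5)*4)*s(0) + 5)) - 1*(-758) = -3*(14 + (((-4 + 2*(-3/5))*4)*0² + 5)) - 1*(-758) = -3*(14 + (((-4 + 2*(-3*⅕))*4)*0 + 5)) + 758 = -3*(14 + (((-4 + 2*(-⅗))*4)*0 + 5)) + 758 = -3*(14 + (((-4 - 6/5)*4)*0 + 5)) + 758 = -3*(14 + (-26/5*4*0 + 5)) + 758 = -3*(14 + (-104/5*0 + 5)) + 758 = -3*(14 + (0 + 5)) + 758 = -3*(14 + 5) + 758 = -3*19 + 758 = -57 + 758 = 701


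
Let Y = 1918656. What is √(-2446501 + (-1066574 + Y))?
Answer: I*√1594419 ≈ 1262.7*I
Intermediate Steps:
√(-2446501 + (-1066574 + Y)) = √(-2446501 + (-1066574 + 1918656)) = √(-2446501 + 852082) = √(-1594419) = I*√1594419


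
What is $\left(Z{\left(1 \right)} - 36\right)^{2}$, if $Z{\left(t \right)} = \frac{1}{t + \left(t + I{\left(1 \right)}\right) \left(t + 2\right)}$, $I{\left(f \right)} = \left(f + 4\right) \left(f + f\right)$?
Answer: $\frac{1495729}{1156} \approx 1293.9$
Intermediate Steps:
$I{\left(f \right)} = 2 f \left(4 + f\right)$ ($I{\left(f \right)} = \left(4 + f\right) 2 f = 2 f \left(4 + f\right)$)
$Z{\left(t \right)} = \frac{1}{t + \left(2 + t\right) \left(10 + t\right)}$ ($Z{\left(t \right)} = \frac{1}{t + \left(t + 2 \cdot 1 \left(4 + 1\right)\right) \left(t + 2\right)} = \frac{1}{t + \left(t + 2 \cdot 1 \cdot 5\right) \left(2 + t\right)} = \frac{1}{t + \left(t + 10\right) \left(2 + t\right)} = \frac{1}{t + \left(10 + t\right) \left(2 + t\right)} = \frac{1}{t + \left(2 + t\right) \left(10 + t\right)}$)
$\left(Z{\left(1 \right)} - 36\right)^{2} = \left(\frac{1}{20 + 1^{2} + 13 \cdot 1} - 36\right)^{2} = \left(\frac{1}{20 + 1 + 13} - 36\right)^{2} = \left(\frac{1}{34} - 36\right)^{2} = \left(- \frac{1223}{34}\right)^{2} = \frac{1495729}{1156}$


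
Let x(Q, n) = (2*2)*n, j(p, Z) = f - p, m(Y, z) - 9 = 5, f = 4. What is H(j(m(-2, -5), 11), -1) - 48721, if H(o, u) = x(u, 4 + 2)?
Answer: -48697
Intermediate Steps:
m(Y, z) = 14 (m(Y, z) = 9 + 5 = 14)
j(p, Z) = 4 - p
x(Q, n) = 4*n
H(o, u) = 24 (H(o, u) = 4*(4 + 2) = 4*6 = 24)
H(j(m(-2, -5), 11), -1) - 48721 = 24 - 48721 = -48697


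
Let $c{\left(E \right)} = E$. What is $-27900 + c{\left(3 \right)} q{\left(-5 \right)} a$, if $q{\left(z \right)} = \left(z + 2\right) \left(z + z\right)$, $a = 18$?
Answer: $-26280$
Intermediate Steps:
$q{\left(z \right)} = 2 z \left(2 + z\right)$ ($q{\left(z \right)} = \left(2 + z\right) 2 z = 2 z \left(2 + z\right)$)
$-27900 + c{\left(3 \right)} q{\left(-5 \right)} a = -27900 + 3 \cdot 2 \left(-5\right) \left(2 - 5\right) 18 = -27900 + 3 \cdot 2 \left(-5\right) \left(-3\right) 18 = -27900 + 3 \cdot 30 \cdot 18 = -27900 + 90 \cdot 18 = -27900 + 1620 = -26280$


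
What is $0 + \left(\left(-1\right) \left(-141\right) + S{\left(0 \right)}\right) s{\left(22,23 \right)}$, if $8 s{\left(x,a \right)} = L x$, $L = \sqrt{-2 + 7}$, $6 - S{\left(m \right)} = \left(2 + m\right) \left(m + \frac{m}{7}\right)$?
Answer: $\frac{1617 \sqrt{5}}{4} \approx 903.93$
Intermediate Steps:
$S{\left(m \right)} = 6 - \frac{8 m \left(2 + m\right)}{7}$ ($S{\left(m \right)} = 6 - \left(2 + m\right) \left(m + \frac{m}{7}\right) = 6 - \left(2 + m\right) \frac{8 m}{7} = 6 - \frac{8 m \left(2 + m\right)}{7}$)
$L = \sqrt{5} \approx 2.2361$
$s{\left(x,a \right)} = \frac{x \sqrt{5}}{8}$ ($s{\left(x,a \right)} = \frac{\sqrt{5} x}{8} = \frac{x \sqrt{5}}{8}$)
$0 + \left(\left(-1\right) \left(-141\right) + S{\left(0 \right)}\right) s{\left(22,23 \right)} = 0 + \left(\left(-1\right) \left(-141\right) - \left(-6 + \frac{8 \cdot 0^{2}}{7}\right)\right) \frac{1}{8} \cdot 22 \sqrt{5} = 0 + \left(141 + \left(6 + 0 - 0\right)\right) \frac{11 \sqrt{5}}{4} = 0 + \left(141 + \left(6 + 0 + 0\right)\right) \frac{11 \sqrt{5}}{4} = 0 + \left(141 + 6\right) \frac{11 \sqrt{5}}{4} = 0 + 147 \frac{11 \sqrt{5}}{4} = 0 + \frac{1617 \sqrt{5}}{4} = \frac{1617 \sqrt{5}}{4}$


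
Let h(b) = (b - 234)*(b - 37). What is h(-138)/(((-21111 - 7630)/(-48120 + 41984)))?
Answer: 399453600/28741 ≈ 13898.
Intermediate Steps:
h(b) = (-234 + b)*(-37 + b)
h(-138)/(((-21111 - 7630)/(-48120 + 41984))) = (8658 + (-138)² - 271*(-138))/(((-21111 - 7630)/(-48120 + 41984))) = (8658 + 19044 + 37398)/((-28741/(-6136))) = 65100/((-28741*(-1/6136))) = 65100/(28741/6136) = 65100*(6136/28741) = 399453600/28741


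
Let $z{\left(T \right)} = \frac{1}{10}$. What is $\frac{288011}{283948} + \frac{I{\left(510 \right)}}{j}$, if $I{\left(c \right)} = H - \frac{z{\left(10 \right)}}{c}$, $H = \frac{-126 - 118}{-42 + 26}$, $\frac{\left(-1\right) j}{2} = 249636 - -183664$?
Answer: $\frac{22730153794433}{22409886030000} \approx 1.0143$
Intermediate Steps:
$j = -866600$ ($j = - 2 \left(249636 - -183664\right) = - 2 \left(249636 + 183664\right) = \left(-2\right) 433300 = -866600$)
$z{\left(T \right)} = \frac{1}{10}$
$H = \frac{61}{4}$ ($H = - \frac{244}{-16} = \left(-244\right) \left(- \frac{1}{16}\right) = \frac{61}{4} \approx 15.25$)
$I{\left(c \right)} = \frac{61}{4} - \frac{1}{10 c}$
$\frac{288011}{283948} + \frac{I{\left(510 \right)}}{j} = \frac{288011}{283948} + \frac{\frac{1}{20} \cdot \frac{1}{510} \left(-2 + 305 \cdot 510\right)}{-866600} = 288011 \cdot \frac{1}{283948} + \frac{1}{20} \cdot \frac{1}{510} \left(-2 + 155550\right) \left(- \frac{1}{866600}\right) = \frac{288011}{283948} + \frac{1}{20} \cdot \frac{1}{510} \cdot 155548 \left(- \frac{1}{866600}\right) = \frac{288011}{283948} + \frac{38887}{2550} \left(- \frac{1}{866600}\right) = \frac{288011}{283948} - \frac{38887}{2209830000} = \frac{22730153794433}{22409886030000}$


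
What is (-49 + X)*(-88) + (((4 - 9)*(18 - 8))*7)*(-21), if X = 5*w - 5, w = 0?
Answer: 12102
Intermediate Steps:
X = -5 (X = 5*0 - 5 = 0 - 5 = -5)
(-49 + X)*(-88) + (((4 - 9)*(18 - 8))*7)*(-21) = (-49 - 5)*(-88) + (((4 - 9)*(18 - 8))*7)*(-21) = -54*(-88) + (-5*10*7)*(-21) = 4752 - 50*7*(-21) = 4752 - 350*(-21) = 4752 + 7350 = 12102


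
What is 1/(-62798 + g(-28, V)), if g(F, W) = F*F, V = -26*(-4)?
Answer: -1/62014 ≈ -1.6125e-5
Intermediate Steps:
V = 104
g(F, W) = F**2
1/(-62798 + g(-28, V)) = 1/(-62798 + (-28)**2) = 1/(-62798 + 784) = 1/(-62014) = -1/62014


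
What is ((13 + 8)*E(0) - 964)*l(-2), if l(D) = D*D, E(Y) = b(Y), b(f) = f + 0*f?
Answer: -3856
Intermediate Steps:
b(f) = f (b(f) = f + 0 = f)
E(Y) = Y
l(D) = D**2
((13 + 8)*E(0) - 964)*l(-2) = ((13 + 8)*0 - 964)*(-2)**2 = (21*0 - 964)*4 = (0 - 964)*4 = -964*4 = -3856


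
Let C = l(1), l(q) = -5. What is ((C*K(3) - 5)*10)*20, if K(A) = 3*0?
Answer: -1000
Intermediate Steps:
C = -5
K(A) = 0
((C*K(3) - 5)*10)*20 = ((-5*0 - 5)*10)*20 = ((0 - 5)*10)*20 = -5*10*20 = -50*20 = -1000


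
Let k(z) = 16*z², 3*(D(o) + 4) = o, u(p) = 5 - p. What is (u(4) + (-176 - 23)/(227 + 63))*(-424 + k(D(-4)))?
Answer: 2548/261 ≈ 9.7625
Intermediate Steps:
D(o) = -4 + o/3
(u(4) + (-176 - 23)/(227 + 63))*(-424 + k(D(-4))) = ((5 - 1*4) + (-176 - 23)/(227 + 63))*(-424 + 16*(-4 + (⅓)*(-4))²) = ((5 - 4) - 199/290)*(-424 + 16*(-4 - 4/3)²) = (1 - 199*1/290)*(-424 + 16*(-16/3)²) = (1 - 199/290)*(-424 + 16*(256/9)) = 91*(-424 + 4096/9)/290 = (91/290)*(280/9) = 2548/261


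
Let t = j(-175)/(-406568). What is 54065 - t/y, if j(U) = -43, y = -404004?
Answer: 8880451888075723/164255098272 ≈ 54065.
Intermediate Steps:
t = 43/406568 (t = -43/(-406568) = -43*(-1/406568) = 43/406568 ≈ 0.00010576)
54065 - t/y = 54065 - 43/(406568*(-404004)) = 54065 - 43*(-1)/(406568*404004) = 54065 - 1*(-43/164255098272) = 54065 + 43/164255098272 = 8880451888075723/164255098272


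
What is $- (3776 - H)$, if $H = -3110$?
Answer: $-6886$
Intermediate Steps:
$- (3776 - H) = - (3776 - -3110) = - (3776 + 3110) = \left(-1\right) 6886 = -6886$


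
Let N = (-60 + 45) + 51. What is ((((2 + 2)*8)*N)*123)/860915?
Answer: 141696/860915 ≈ 0.16459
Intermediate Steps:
N = 36 (N = -15 + 51 = 36)
((((2 + 2)*8)*N)*123)/860915 = ((((2 + 2)*8)*36)*123)/860915 = (((4*8)*36)*123)*(1/860915) = ((32*36)*123)*(1/860915) = (1152*123)*(1/860915) = 141696*(1/860915) = 141696/860915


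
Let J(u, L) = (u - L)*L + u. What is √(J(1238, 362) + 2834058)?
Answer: 2*√788102 ≈ 1775.5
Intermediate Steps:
J(u, L) = u + L*(u - L) (J(u, L) = L*(u - L) + u = u + L*(u - L))
√(J(1238, 362) + 2834058) = √((1238 - 1*362² + 362*1238) + 2834058) = √((1238 - 1*131044 + 448156) + 2834058) = √((1238 - 131044 + 448156) + 2834058) = √(318350 + 2834058) = √3152408 = 2*√788102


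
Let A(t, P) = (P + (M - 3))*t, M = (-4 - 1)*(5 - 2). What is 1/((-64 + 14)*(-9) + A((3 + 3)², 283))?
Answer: 1/9990 ≈ 0.00010010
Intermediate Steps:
M = -15 (M = -5*3 = -15)
A(t, P) = t*(-18 + P) (A(t, P) = (P + (-15 - 3))*t = (P - 18)*t = (-18 + P)*t = t*(-18 + P))
1/((-64 + 14)*(-9) + A((3 + 3)², 283)) = 1/((-64 + 14)*(-9) + (3 + 3)²*(-18 + 283)) = 1/(-50*(-9) + 6²*265) = 1/(450 + 36*265) = 1/(450 + 9540) = 1/9990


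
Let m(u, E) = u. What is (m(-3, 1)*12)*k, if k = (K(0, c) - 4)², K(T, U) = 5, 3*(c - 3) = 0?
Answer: -36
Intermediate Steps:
c = 3 (c = 3 + (⅓)*0 = 3 + 0 = 3)
k = 1 (k = (5 - 4)² = 1² = 1)
(m(-3, 1)*12)*k = -3*12*1 = -36*1 = -36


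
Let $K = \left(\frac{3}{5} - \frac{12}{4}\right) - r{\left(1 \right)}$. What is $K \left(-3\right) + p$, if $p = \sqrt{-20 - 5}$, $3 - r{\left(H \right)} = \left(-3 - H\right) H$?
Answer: $\frac{141}{5} + 5 i \approx 28.2 + 5.0 i$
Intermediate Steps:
$r{\left(H \right)} = 3 - H \left(-3 - H\right)$ ($r{\left(H \right)} = 3 - \left(-3 - H\right) H = 3 - H \left(-3 - H\right)$)
$K = - \frac{47}{5}$ ($K = \left(\frac{3}{5} - \frac{12}{4}\right) - \left(3 + 1^{2} + 3 \cdot 1\right) = \left(3 \cdot \frac{1}{5} - 3\right) - \left(3 + 1 + 3\right) = \left(\frac{3}{5} - 3\right) - 7 = - \frac{12}{5} - 7 = - \frac{47}{5} \approx -9.4$)
$p = 5 i$ ($p = \sqrt{-25} = 5 i \approx 5.0 i$)
$K \left(-3\right) + p = \left(- \frac{47}{5}\right) \left(-3\right) + 5 i = \frac{141}{5} + 5 i$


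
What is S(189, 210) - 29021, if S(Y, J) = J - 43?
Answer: -28854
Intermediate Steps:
S(Y, J) = -43 + J
S(189, 210) - 29021 = (-43 + 210) - 29021 = 167 - 29021 = -28854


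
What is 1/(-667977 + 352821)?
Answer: -1/315156 ≈ -3.1730e-6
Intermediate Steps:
1/(-667977 + 352821) = 1/(-315156) = -1/315156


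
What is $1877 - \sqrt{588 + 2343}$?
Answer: $1877 - \sqrt{2931} \approx 1822.9$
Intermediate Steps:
$1877 - \sqrt{588 + 2343} = 1877 - \sqrt{2931}$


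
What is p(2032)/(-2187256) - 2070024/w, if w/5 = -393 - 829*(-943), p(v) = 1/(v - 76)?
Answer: -4428063622986217/8357113788411360 ≈ -0.52986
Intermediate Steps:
p(v) = 1/(-76 + v)
w = 3906770 (w = 5*(-393 - 829*(-943)) = 5*(-393 + 781747) = 5*781354 = 3906770)
p(2032)/(-2187256) - 2070024/w = 1/((-76 + 2032)*(-2187256)) - 2070024/3906770 = -1/2187256/1956 - 2070024*1/3906770 = (1/1956)*(-1/2187256) - 1035012/1953385 = -1/4278272736 - 1035012/1953385 = -4428063622986217/8357113788411360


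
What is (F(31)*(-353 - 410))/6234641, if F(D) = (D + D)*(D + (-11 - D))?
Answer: 74338/890663 ≈ 0.083464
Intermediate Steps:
F(D) = -22*D (F(D) = (2*D)*(-11) = -22*D)
(F(31)*(-353 - 410))/6234641 = ((-22*31)*(-353 - 410))/6234641 = -682*(-763)*(1/6234641) = 520366*(1/6234641) = 74338/890663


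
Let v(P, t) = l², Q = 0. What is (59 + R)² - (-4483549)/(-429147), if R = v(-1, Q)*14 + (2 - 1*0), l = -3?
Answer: 15002357894/429147 ≈ 34959.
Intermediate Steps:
v(P, t) = 9 (v(P, t) = (-3)² = 9)
R = 128 (R = 9*14 + (2 - 1*0) = 126 + (2 + 0) = 126 + 2 = 128)
(59 + R)² - (-4483549)/(-429147) = (59 + 128)² - (-4483549)/(-429147) = 187² - (-4483549)*(-1)/429147 = 34969 - 1*4483549/429147 = 34969 - 4483549/429147 = 15002357894/429147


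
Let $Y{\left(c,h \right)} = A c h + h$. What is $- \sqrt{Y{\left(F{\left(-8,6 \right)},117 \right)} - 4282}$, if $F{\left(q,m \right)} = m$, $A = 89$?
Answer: $- \sqrt{58313} \approx -241.48$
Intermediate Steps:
$Y{\left(c,h \right)} = h + 89 c h$ ($Y{\left(c,h \right)} = 89 c h + h = h + 89 c h$)
$- \sqrt{Y{\left(F{\left(-8,6 \right)},117 \right)} - 4282} = - \sqrt{117 \left(1 + 89 \cdot 6\right) - 4282} = - \sqrt{117 \left(1 + 534\right) - 4282} = - \sqrt{117 \cdot 535 - 4282} = - \sqrt{62595 - 4282} = - \sqrt{58313}$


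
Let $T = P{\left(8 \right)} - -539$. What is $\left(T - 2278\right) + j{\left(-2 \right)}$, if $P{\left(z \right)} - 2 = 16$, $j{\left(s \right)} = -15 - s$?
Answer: $-1734$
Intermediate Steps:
$P{\left(z \right)} = 18$ ($P{\left(z \right)} = 2 + 16 = 18$)
$T = 557$ ($T = 18 - -539 = 18 + 539 = 557$)
$\left(T - 2278\right) + j{\left(-2 \right)} = \left(557 - 2278\right) - 13 = -1721 + \left(-15 + 2\right) = -1721 - 13 = -1734$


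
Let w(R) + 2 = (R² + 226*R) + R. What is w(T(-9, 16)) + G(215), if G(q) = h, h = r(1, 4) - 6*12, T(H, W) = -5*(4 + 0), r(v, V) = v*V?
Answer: -4210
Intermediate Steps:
r(v, V) = V*v
T(H, W) = -20 (T(H, W) = -5*4 = -20)
h = -68 (h = 4*1 - 6*12 = 4 - 72 = -68)
G(q) = -68
w(R) = -2 + R² + 227*R (w(R) = -2 + ((R² + 226*R) + R) = -2 + (R² + 227*R) = -2 + R² + 227*R)
w(T(-9, 16)) + G(215) = (-2 + (-20)² + 227*(-20)) - 68 = (-2 + 400 - 4540) - 68 = -4142 - 68 = -4210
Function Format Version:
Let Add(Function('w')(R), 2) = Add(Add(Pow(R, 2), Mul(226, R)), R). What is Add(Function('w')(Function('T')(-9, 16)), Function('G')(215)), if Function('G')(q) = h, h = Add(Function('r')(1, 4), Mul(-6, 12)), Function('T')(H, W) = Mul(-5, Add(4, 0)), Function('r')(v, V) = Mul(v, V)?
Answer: -4210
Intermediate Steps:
Function('r')(v, V) = Mul(V, v)
Function('T')(H, W) = -20 (Function('T')(H, W) = Mul(-5, 4) = -20)
h = -68 (h = Add(Mul(4, 1), Mul(-6, 12)) = Add(4, -72) = -68)
Function('G')(q) = -68
Function('w')(R) = Add(-2, Pow(R, 2), Mul(227, R)) (Function('w')(R) = Add(-2, Add(Add(Pow(R, 2), Mul(226, R)), R)) = Add(-2, Add(Pow(R, 2), Mul(227, R))) = Add(-2, Pow(R, 2), Mul(227, R)))
Add(Function('w')(Function('T')(-9, 16)), Function('G')(215)) = Add(Add(-2, Pow(-20, 2), Mul(227, -20)), -68) = Add(Add(-2, 400, -4540), -68) = Add(-4142, -68) = -4210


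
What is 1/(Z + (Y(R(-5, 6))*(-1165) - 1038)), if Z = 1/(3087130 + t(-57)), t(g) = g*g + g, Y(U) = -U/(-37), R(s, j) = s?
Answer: -114341914/100685781045 ≈ -0.0011356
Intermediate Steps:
Y(U) = U/37 (Y(U) = -U*(-1/37) = U/37)
t(g) = g + g² (t(g) = g² + g = g + g²)
Z = 1/3090322 (Z = 1/(3087130 - 57*(1 - 57)) = 1/(3087130 - 57*(-56)) = 1/(3087130 + 3192) = 1/3090322 ≈ 3.2359e-7)
1/(Z + (Y(R(-5, 6))*(-1165) - 1038)) = 1/(1/3090322 + (((1/37)*(-5))*(-1165) - 1038)) = 1/(1/3090322 + (-5/37*(-1165) - 1038)) = 1/(1/3090322 + (5825/37 - 1038)) = 1/(1/3090322 - 32581/37) = 1/(-100685781045/114341914) = -114341914/100685781045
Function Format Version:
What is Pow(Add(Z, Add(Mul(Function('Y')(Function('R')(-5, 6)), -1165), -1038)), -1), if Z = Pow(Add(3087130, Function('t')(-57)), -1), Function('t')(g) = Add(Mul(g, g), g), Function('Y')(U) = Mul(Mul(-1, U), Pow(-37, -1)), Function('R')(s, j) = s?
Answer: Rational(-114341914, 100685781045) ≈ -0.0011356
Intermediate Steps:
Function('Y')(U) = Mul(Rational(1, 37), U) (Function('Y')(U) = Mul(Mul(-1, U), Rational(-1, 37)) = Mul(Rational(1, 37), U))
Function('t')(g) = Add(g, Pow(g, 2)) (Function('t')(g) = Add(Pow(g, 2), g) = Add(g, Pow(g, 2)))
Z = Rational(1, 3090322) (Z = Pow(Add(3087130, Mul(-57, Add(1, -57))), -1) = Pow(Add(3087130, Mul(-57, -56)), -1) = Pow(Add(3087130, 3192), -1) = Pow(3090322, -1) = Rational(1, 3090322) ≈ 3.2359e-7)
Pow(Add(Z, Add(Mul(Function('Y')(Function('R')(-5, 6)), -1165), -1038)), -1) = Pow(Add(Rational(1, 3090322), Add(Mul(Mul(Rational(1, 37), -5), -1165), -1038)), -1) = Pow(Add(Rational(1, 3090322), Add(Mul(Rational(-5, 37), -1165), -1038)), -1) = Pow(Add(Rational(1, 3090322), Add(Rational(5825, 37), -1038)), -1) = Pow(Add(Rational(1, 3090322), Rational(-32581, 37)), -1) = Pow(Rational(-100685781045, 114341914), -1) = Rational(-114341914, 100685781045)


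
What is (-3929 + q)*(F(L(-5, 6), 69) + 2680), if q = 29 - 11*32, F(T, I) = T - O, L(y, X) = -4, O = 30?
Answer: -11250792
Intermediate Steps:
F(T, I) = -30 + T (F(T, I) = T - 1*30 = T - 30 = -30 + T)
q = -323 (q = 29 - 352 = -323)
(-3929 + q)*(F(L(-5, 6), 69) + 2680) = (-3929 - 323)*((-30 - 4) + 2680) = -4252*(-34 + 2680) = -4252*2646 = -11250792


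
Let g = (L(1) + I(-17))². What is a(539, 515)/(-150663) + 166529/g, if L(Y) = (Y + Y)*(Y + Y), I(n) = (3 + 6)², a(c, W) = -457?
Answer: 25093060552/1088540175 ≈ 23.052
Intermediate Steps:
I(n) = 81 (I(n) = 9² = 81)
L(Y) = 4*Y² (L(Y) = (2*Y)*(2*Y) = 4*Y²)
g = 7225 (g = (4*1² + 81)² = (4*1 + 81)² = (4 + 81)² = 85² = 7225)
a(539, 515)/(-150663) + 166529/g = -457/(-150663) + 166529/7225 = -457*(-1/150663) + 166529*(1/7225) = 457/150663 + 166529/7225 = 25093060552/1088540175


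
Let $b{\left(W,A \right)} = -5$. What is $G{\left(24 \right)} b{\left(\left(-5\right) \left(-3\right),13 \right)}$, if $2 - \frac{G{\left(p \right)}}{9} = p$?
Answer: $990$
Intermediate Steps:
$G{\left(p \right)} = 18 - 9 p$
$G{\left(24 \right)} b{\left(\left(-5\right) \left(-3\right),13 \right)} = \left(18 - 216\right) \left(-5\right) = \left(-198\right) \left(-5\right) = 990$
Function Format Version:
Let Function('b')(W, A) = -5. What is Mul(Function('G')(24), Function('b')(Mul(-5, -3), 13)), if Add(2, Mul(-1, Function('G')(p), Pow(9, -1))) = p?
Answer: 990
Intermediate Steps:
Function('G')(p) = Add(18, Mul(-9, p))
Mul(Function('G')(24), Function('b')(Mul(-5, -3), 13)) = Mul(Add(18, Mul(-9, 24)), -5) = Mul(Add(18, -216), -5) = Mul(-198, -5) = 990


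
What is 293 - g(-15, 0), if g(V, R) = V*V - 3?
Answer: 71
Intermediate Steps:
g(V, R) = -3 + V² (g(V, R) = V² - 3 = -3 + V²)
293 - g(-15, 0) = 293 - (-3 + (-15)²) = 293 - (-3 + 225) = 293 - 1*222 = 293 - 222 = 71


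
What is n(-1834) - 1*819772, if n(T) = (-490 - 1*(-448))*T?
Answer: -742744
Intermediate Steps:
n(T) = -42*T (n(T) = (-490 + 448)*T = -42*T)
n(-1834) - 1*819772 = -42*(-1834) - 1*819772 = 77028 - 819772 = -742744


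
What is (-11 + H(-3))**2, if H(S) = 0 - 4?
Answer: 225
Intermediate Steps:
H(S) = -4
(-11 + H(-3))**2 = (-11 - 4)**2 = (-15)**2 = 225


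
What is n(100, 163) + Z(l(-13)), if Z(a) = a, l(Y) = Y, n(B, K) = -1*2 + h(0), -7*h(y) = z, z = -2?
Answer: -103/7 ≈ -14.714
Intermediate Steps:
h(y) = 2/7 (h(y) = -1/7*(-2) = 2/7)
n(B, K) = -12/7 (n(B, K) = -1*2 + 2/7 = -2 + 2/7 = -12/7)
n(100, 163) + Z(l(-13)) = -12/7 - 13 = -103/7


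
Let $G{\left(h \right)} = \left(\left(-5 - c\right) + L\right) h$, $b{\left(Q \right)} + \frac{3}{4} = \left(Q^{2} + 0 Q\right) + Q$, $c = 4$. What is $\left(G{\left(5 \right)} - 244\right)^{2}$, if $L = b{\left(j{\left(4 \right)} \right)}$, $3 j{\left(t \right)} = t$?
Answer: $\frac{99580441}{1296} \approx 76837.0$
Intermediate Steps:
$j{\left(t \right)} = \frac{t}{3}$
$b{\left(Q \right)} = - \frac{3}{4} + Q + Q^{2}$ ($b{\left(Q \right)} = - \frac{3}{4} + \left(\left(Q^{2} + 0 Q\right) + Q\right) = - \frac{3}{4} + \left(\left(Q^{2} + 0\right) + Q\right) = - \frac{3}{4} + \left(Q^{2} + Q\right) = - \frac{3}{4} + \left(Q + Q^{2}\right) = - \frac{3}{4} + Q + Q^{2}$)
$L = \frac{85}{36}$ ($L = - \frac{3}{4} + \frac{1}{3} \cdot 4 + \left(\frac{1}{3} \cdot 4\right)^{2} = - \frac{3}{4} + \frac{4}{3} + \left(\frac{4}{3}\right)^{2} = - \frac{3}{4} + \frac{4}{3} + \frac{16}{9} = \frac{85}{36} \approx 2.3611$)
$G{\left(h \right)} = - \frac{239 h}{36}$ ($G{\left(h \right)} = \left(\left(-5 - 4\right) + \frac{85}{36}\right) h = \left(-9 + \frac{85}{36}\right) h = - \frac{239 h}{36}$)
$\left(G{\left(5 \right)} - 244\right)^{2} = \left(\left(- \frac{239}{36}\right) 5 - 244\right)^{2} = \left(- \frac{1195}{36} - 244\right)^{2} = \left(- \frac{9979}{36}\right)^{2} = \frac{99580441}{1296}$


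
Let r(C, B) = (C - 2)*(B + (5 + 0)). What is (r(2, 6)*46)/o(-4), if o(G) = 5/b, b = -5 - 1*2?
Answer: 0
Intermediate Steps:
b = -7 (b = -5 - 2 = -7)
o(G) = -5/7 (o(G) = 5/(-7) = 5*(-⅐) = -5/7)
r(C, B) = (-2 + C)*(5 + B) (r(C, B) = (-2 + C)*(B + 5) = (-2 + C)*(5 + B))
(r(2, 6)*46)/o(-4) = ((-10 - 2*6 + 5*2 + 6*2)*46)/(-5/7) = ((-10 - 12 + 10 + 12)*46)*(-7/5) = (0*46)*(-7/5) = 0*(-7/5) = 0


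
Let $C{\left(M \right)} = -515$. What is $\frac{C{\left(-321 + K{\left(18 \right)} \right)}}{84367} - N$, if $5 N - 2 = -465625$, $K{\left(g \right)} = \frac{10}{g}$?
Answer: $\frac{39283213066}{421835} \approx 93125.0$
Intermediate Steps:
$N = - \frac{465623}{5}$ ($N = \frac{2}{5} + \frac{1}{5} \left(-465625\right) = \frac{2}{5} - 93125 = - \frac{465623}{5} \approx -93125.0$)
$\frac{C{\left(-321 + K{\left(18 \right)} \right)}}{84367} - N = - \frac{515}{84367} - - \frac{465623}{5} = \left(-515\right) \frac{1}{84367} + \frac{465623}{5} = - \frac{515}{84367} + \frac{465623}{5} = \frac{39283213066}{421835}$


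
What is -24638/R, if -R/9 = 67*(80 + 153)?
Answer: 24638/140499 ≈ 0.17536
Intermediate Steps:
R = -140499 (R = -603*(80 + 153) = -603*233 = -9*15611 = -140499)
-24638/R = -24638/(-140499) = -24638*(-1/140499) = 24638/140499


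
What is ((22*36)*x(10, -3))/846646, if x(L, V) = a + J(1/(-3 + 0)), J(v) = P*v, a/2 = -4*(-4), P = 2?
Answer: 12408/423323 ≈ 0.029311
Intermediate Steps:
a = 32 (a = 2*(-4*(-4)) = 2*16 = 32)
J(v) = 2*v
x(L, V) = 94/3 (x(L, V) = 32 + 2/(-3 + 0) = 32 + 2/(-3) = 32 + 2*(-⅓) = 32 - ⅔ = 94/3)
((22*36)*x(10, -3))/846646 = ((22*36)*(94/3))/846646 = (792*(94/3))*(1/846646) = 24816*(1/846646) = 12408/423323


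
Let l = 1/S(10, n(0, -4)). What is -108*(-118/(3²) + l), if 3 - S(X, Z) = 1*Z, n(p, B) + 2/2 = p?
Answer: 1389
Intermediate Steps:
n(p, B) = -1 + p
S(X, Z) = 3 - Z
l = ¼ (l = 1/(3 - (-1 + 0)) = 1/(3 - 1*(-1)) = 1/(3 + 1) = 1/4 = ¼ ≈ 0.25000)
-108*(-118/(3²) + l) = -108*(-118/(3²) + ¼) = -108*(-118/9 + ¼) = -108*(-463)/36 = -1*(-1389) = 1389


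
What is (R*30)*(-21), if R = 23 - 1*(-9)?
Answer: -20160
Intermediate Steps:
R = 32 (R = 23 + 9 = 32)
(R*30)*(-21) = (32*30)*(-21) = 960*(-21) = -20160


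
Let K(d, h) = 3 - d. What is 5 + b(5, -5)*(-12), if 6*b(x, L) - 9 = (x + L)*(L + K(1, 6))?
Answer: -13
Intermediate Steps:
b(x, L) = 3/2 + (2 + L)*(L + x)/6 (b(x, L) = 3/2 + ((x + L)*(L + (3 - 1*1)))/6 = 3/2 + ((L + x)*(L + (3 - 1)))/6 = 3/2 + ((L + x)*(L + 2))/6 = 3/2 + ((L + x)*(2 + L))/6 = 3/2 + ((2 + L)*(L + x))/6 = 3/2 + (2 + L)*(L + x)/6)
5 + b(5, -5)*(-12) = 5 + (3/2 + (⅓)*(-5) + (⅓)*5 + (⅙)*(-5)² + (⅙)*(-5)*5)*(-12) = 5 + (3/2 - 5/3 + 5/3 + (⅙)*25 - 25/6)*(-12) = 5 + (3/2 - 5/3 + 5/3 + 25/6 - 25/6)*(-12) = 5 + (3/2)*(-12) = 5 - 18 = -13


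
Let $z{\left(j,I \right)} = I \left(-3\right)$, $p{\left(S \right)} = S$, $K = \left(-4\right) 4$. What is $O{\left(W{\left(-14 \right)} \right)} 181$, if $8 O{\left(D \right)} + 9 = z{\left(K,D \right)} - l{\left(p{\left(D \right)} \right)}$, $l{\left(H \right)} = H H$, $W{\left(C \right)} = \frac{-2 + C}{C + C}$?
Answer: $- \frac{97921}{392} \approx -249.8$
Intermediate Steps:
$K = -16$
$W{\left(C \right)} = \frac{-2 + C}{2 C}$
$z{\left(j,I \right)} = - 3 I$
$l{\left(H \right)} = H^{2}$
$O{\left(D \right)} = - \frac{9}{8} - \frac{3 D}{8} - \frac{D^{2}}{8}$ ($O{\left(D \right)} = - \frac{9}{8} + \frac{- 3 D - D^{2}}{8} = - \frac{9}{8} + \frac{- D^{2} - 3 D}{8} = - \frac{9}{8} - \left(\frac{D^{2}}{8} + \frac{3 D}{8}\right) = - \frac{9}{8} - \frac{3 D}{8} - \frac{D^{2}}{8}$)
$O{\left(W{\left(-14 \right)} \right)} 181 = \left(- \frac{9}{8} - \frac{3 \frac{-2 - 14}{2 \left(-14\right)}}{8} - \frac{\left(\frac{-2 - 14}{2 \left(-14\right)}\right)^{2}}{8}\right) 181 = \left(- \frac{9}{8} - \frac{3 \cdot \frac{1}{2} \left(- \frac{1}{14}\right) \left(-16\right)}{8} - \frac{\left(\frac{1}{2} \left(- \frac{1}{14}\right) \left(-16\right)\right)^{2}}{8}\right) 181 = \left(- \frac{9}{8} - \frac{3}{14} - \frac{\left(\frac{4}{7}\right)^{2}}{8}\right) 181 = \left(- \frac{9}{8} - \frac{3}{14} - \frac{2}{49}\right) 181 = \left(- \frac{541}{392}\right) 181 = - \frac{97921}{392}$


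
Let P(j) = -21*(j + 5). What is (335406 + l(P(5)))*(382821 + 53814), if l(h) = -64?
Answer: 146422054170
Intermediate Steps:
P(j) = -105 - 21*j (P(j) = -21*(5 + j) = -105 - 21*j)
(335406 + l(P(5)))*(382821 + 53814) = (335406 - 64)*(382821 + 53814) = 335342*436635 = 146422054170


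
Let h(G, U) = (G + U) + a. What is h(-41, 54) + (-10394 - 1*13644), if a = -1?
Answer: -24026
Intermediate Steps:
h(G, U) = -1 + G + U (h(G, U) = (G + U) - 1 = -1 + G + U)
h(-41, 54) + (-10394 - 1*13644) = (-1 - 41 + 54) + (-10394 - 1*13644) = 12 + (-10394 - 13644) = 12 - 24038 = -24026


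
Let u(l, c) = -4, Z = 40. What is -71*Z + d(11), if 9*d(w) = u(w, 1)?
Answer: -25564/9 ≈ -2840.4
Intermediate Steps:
d(w) = -4/9 (d(w) = (⅑)*(-4) = -4/9)
-71*Z + d(11) = -71*40 - 4/9 = -2840 - 4/9 = -25564/9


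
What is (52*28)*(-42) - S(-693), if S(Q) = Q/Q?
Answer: -61153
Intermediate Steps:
S(Q) = 1
(52*28)*(-42) - S(-693) = (52*28)*(-42) - 1*1 = 1456*(-42) - 1 = -61152 - 1 = -61153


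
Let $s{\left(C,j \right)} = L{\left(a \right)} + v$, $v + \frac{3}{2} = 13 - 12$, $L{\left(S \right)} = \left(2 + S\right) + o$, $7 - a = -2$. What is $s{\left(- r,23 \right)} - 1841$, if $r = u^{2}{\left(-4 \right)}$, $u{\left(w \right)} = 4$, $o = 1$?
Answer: $- \frac{3659}{2} \approx -1829.5$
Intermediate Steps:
$a = 9$ ($a = 7 - -2 = 7 + 2 = 9$)
$L{\left(S \right)} = 3 + S$ ($L{\left(S \right)} = \left(2 + S\right) + 1 = 3 + S$)
$r = 16$ ($r = 4^{2} = 16$)
$v = - \frac{1}{2}$ ($v = - \frac{3}{2} + \left(13 - 12\right) = - \frac{3}{2} + 1 = - \frac{1}{2} \approx -0.5$)
$s{\left(C,j \right)} = \frac{23}{2}$ ($s{\left(C,j \right)} = \left(3 + 9\right) - \frac{1}{2} = 12 - \frac{1}{2} = \frac{23}{2}$)
$s{\left(- r,23 \right)} - 1841 = \frac{23}{2} - 1841 = - \frac{3659}{2}$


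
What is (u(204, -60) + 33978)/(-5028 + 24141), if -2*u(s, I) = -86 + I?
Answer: 34051/19113 ≈ 1.7816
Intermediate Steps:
u(s, I) = 43 - I/2 (u(s, I) = -(-86 + I)/2 = 43 - I/2)
(u(204, -60) + 33978)/(-5028 + 24141) = ((43 - ½*(-60)) + 33978)/(-5028 + 24141) = ((43 + 30) + 33978)/19113 = (73 + 33978)*(1/19113) = 34051*(1/19113) = 34051/19113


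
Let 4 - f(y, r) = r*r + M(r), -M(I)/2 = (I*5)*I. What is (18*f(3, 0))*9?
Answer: 648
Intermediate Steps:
M(I) = -10*I² (M(I) = -2*I*5*I = -2*5*I*I = -10*I²)
f(y, r) = 4 + 9*r² (f(y, r) = 4 - (r*r - 10*r²) = 4 - (r² - 10*r²) = 4 - (-9)*r² = 4 + 9*r²)
(18*f(3, 0))*9 = (18*(4 + 9*0²))*9 = (18*(4 + 9*0))*9 = (18*(4 + 0))*9 = (18*4)*9 = 72*9 = 648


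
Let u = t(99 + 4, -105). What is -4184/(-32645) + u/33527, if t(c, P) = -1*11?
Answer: 139917873/1094488915 ≈ 0.12784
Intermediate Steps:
t(c, P) = -11
u = -11
-4184/(-32645) + u/33527 = -4184/(-32645) - 11/33527 = -4184*(-1/32645) - 11*1/33527 = 4184/32645 - 11/33527 = 139917873/1094488915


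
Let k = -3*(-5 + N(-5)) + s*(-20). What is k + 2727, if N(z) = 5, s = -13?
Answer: 2987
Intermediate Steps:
k = 260 (k = -3*(-5 + 5) - 13*(-20) = -3*0 + 260 = 0 + 260 = 260)
k + 2727 = 260 + 2727 = 2987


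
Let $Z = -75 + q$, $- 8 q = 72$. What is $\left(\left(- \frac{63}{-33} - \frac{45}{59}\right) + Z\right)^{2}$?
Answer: $\frac{2891427984}{421201} \approx 6864.7$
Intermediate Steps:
$q = -9$ ($q = \left(- \frac{1}{8}\right) 72 = -9$)
$Z = -84$ ($Z = -75 - 9 = -84$)
$\left(\left(- \frac{63}{-33} - \frac{45}{59}\right) + Z\right)^{2} = \left(\left(- \frac{63}{-33} - \frac{45}{59}\right) - 84\right)^{2} = \left(\left(\left(-63\right) \left(- \frac{1}{33}\right) - \frac{45}{59}\right) - 84\right)^{2} = \left(\left(\frac{21}{11} - \frac{45}{59}\right) - 84\right)^{2} = \left(\frac{744}{649} - 84\right)^{2} = \left(- \frac{53772}{649}\right)^{2} = \frac{2891427984}{421201}$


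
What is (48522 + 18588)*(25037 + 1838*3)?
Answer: 2050277610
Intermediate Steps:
(48522 + 18588)*(25037 + 1838*3) = 67110*(25037 + 5514) = 67110*30551 = 2050277610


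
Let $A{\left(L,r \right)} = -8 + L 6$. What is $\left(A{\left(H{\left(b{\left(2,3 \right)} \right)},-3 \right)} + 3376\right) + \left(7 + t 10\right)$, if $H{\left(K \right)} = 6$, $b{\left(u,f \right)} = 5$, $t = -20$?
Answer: $3211$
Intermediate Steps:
$A{\left(L,r \right)} = -8 + 6 L$
$\left(A{\left(H{\left(b{\left(2,3 \right)} \right)},-3 \right)} + 3376\right) + \left(7 + t 10\right) = \left(\left(-8 + 6 \cdot 6\right) + 3376\right) + \left(7 - 200\right) = \left(\left(-8 + 36\right) + 3376\right) + \left(7 - 200\right) = \left(28 + 3376\right) - 193 = 3404 - 193 = 3211$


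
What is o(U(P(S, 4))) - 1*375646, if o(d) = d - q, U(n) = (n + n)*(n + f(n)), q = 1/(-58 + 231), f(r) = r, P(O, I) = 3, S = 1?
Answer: -64980531/173 ≈ -3.7561e+5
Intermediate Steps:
q = 1/173 ≈ 0.0057803
U(n) = 4*n**2 (U(n) = (n + n)*(n + n) = (2*n)*(2*n) = 4*n**2)
o(d) = -1/173 + d (o(d) = d - 1*1/173 = d - 1/173 = -1/173 + d)
o(U(P(S, 4))) - 1*375646 = (-1/173 + 4*3**2) - 1*375646 = (-1/173 + 4*9) - 375646 = (-1/173 + 36) - 375646 = 6227/173 - 375646 = -64980531/173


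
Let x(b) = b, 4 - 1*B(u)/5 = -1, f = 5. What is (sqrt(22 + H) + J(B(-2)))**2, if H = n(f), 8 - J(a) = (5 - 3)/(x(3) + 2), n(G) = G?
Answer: 2119/25 + 228*sqrt(3)/5 ≈ 163.74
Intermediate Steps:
B(u) = 25 (B(u) = 20 - 5*(-1) = 20 + 5 = 25)
J(a) = 38/5 (J(a) = 8 - (5 - 3)/(3 + 2) = 8 - 2/5 = 38/5)
H = 5
(sqrt(22 + H) + J(B(-2)))**2 = (sqrt(22 + 5) + 38/5)**2 = (sqrt(27) + 38/5)**2 = (3*sqrt(3) + 38/5)**2 = (38/5 + 3*sqrt(3))**2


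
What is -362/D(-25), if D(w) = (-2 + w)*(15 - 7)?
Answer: 181/108 ≈ 1.6759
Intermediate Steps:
D(w) = -16 + 8*w (D(w) = (-2 + w)*8 = -16 + 8*w)
-362/D(-25) = -362/(-16 + 8*(-25)) = -362/(-16 - 200) = -362/(-216) = -362*(-1/216) = 181/108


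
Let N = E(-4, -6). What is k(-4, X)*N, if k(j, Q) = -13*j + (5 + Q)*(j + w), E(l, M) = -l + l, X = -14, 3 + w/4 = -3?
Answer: 0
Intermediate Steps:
w = -24 (w = -12 + 4*(-3) = -12 - 12 = -24)
E(l, M) = 0
k(j, Q) = -13*j + (-24 + j)*(5 + Q) (k(j, Q) = -13*j + (5 + Q)*(j - 24) = -13*j + (5 + Q)*(-24 + j) = -13*j + (-24 + j)*(5 + Q))
N = 0
k(-4, X)*N = (-120 - 24*(-14) - 8*(-4) - 14*(-4))*0 = (-120 + 336 + 32 + 56)*0 = 304*0 = 0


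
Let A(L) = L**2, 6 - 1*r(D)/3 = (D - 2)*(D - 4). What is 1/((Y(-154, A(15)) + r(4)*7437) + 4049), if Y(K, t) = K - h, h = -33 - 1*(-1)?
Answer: 1/137793 ≈ 7.2573e-6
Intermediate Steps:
h = -32 (h = -33 + 1 = -32)
r(D) = 18 - 3*(-4 + D)*(-2 + D) (r(D) = 18 - 3*(D - 2)*(D - 4) = 18 - 3*(-2 + D)*(-4 + D) = 18 - 3*(-4 + D)*(-2 + D))
Y(K, t) = 32 + K (Y(K, t) = K - 1*(-32) = K + 32 = 32 + K)
1/((Y(-154, A(15)) + r(4)*7437) + 4049) = 1/(((32 - 154) + (-6 - 3*4**2 + 18*4)*7437) + 4049) = 1/((-122 + (-6 - 3*16 + 72)*7437) + 4049) = 1/((-122 + (-6 - 48 + 72)*7437) + 4049) = 1/((-122 + 18*7437) + 4049) = 1/((-122 + 133866) + 4049) = 1/(133744 + 4049) = 1/137793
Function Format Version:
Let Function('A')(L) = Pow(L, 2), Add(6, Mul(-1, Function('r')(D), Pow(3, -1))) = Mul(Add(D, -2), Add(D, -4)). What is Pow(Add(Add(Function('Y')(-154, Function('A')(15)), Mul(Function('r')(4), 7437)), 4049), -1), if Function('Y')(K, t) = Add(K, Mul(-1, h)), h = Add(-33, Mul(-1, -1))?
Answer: Rational(1, 137793) ≈ 7.2573e-6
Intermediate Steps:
h = -32 (h = Add(-33, 1) = -32)
Function('r')(D) = Add(18, Mul(-3, Add(-4, D), Add(-2, D))) (Function('r')(D) = Add(18, Mul(-3, Mul(Add(D, -2), Add(D, -4)))) = Add(18, Mul(-3, Mul(Add(-2, D), Add(-4, D)))) = Add(18, Mul(-3, Mul(Add(-4, D), Add(-2, D)))) = Add(18, Mul(-3, Add(-4, D), Add(-2, D))))
Function('Y')(K, t) = Add(32, K) (Function('Y')(K, t) = Add(K, Mul(-1, -32)) = Add(K, 32) = Add(32, K))
Pow(Add(Add(Function('Y')(-154, Function('A')(15)), Mul(Function('r')(4), 7437)), 4049), -1) = Pow(Add(Add(Add(32, -154), Mul(Add(-6, Mul(-3, Pow(4, 2)), Mul(18, 4)), 7437)), 4049), -1) = Pow(Add(Add(-122, Mul(Add(-6, Mul(-3, 16), 72), 7437)), 4049), -1) = Pow(Add(Add(-122, Mul(Add(-6, -48, 72), 7437)), 4049), -1) = Pow(Add(Add(-122, Mul(18, 7437)), 4049), -1) = Pow(Add(Add(-122, 133866), 4049), -1) = Pow(Add(133744, 4049), -1) = Pow(137793, -1) = Rational(1, 137793)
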